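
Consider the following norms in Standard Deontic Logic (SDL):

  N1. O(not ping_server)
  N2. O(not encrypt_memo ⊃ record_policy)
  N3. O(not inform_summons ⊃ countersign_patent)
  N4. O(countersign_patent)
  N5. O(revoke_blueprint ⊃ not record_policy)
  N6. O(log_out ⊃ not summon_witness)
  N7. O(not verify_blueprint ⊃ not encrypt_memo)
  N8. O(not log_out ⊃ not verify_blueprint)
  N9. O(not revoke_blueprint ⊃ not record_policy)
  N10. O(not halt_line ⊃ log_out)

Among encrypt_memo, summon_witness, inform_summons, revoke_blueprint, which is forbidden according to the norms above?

By case analysis on not revoke_blueprint: premise 9 gives O(not revoke_blueprint ⊃ not record_policy) and premise 5 gives O(revoke_blueprint ⊃ not record_policy), so O(not record_policy) either way.
Premise 2 is O(not encrypt_memo ⊃ record_policy); contrapositively O(not record_policy ⊃ encrypt_memo). Since O(not record_policy) holds, K gives O(encrypt_memo).
The contrapositive of premise 7 (O(not verify_blueprint ⊃ not encrypt_memo)) is O(encrypt_memo ⊃ verify_blueprint), and O(encrypt_memo) is already established, so O(verify_blueprint).
Premise 8, O(not log_out ⊃ not verify_blueprint), contraposes to O(verify_blueprint ⊃ log_out); with O(verify_blueprint) we get O(log_out).
With premise 6, O(log_out ⊃ not summon_witness), the K-axiom yields O(not summon_witness).
So O(not summon_witness) holds, i.e. summon_witness is forbidden. None of the other listed options is forbidden under the premises.

summon_witness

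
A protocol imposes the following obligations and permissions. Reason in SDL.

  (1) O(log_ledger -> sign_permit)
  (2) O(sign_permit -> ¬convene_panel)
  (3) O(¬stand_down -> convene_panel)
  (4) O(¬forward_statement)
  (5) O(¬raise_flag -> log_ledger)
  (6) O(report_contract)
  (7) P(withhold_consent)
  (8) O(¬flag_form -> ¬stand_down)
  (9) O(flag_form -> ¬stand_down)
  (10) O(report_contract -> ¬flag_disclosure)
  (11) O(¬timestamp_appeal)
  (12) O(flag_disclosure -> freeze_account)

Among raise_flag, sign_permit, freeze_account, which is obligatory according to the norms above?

raise_flag

Premises 8 and 9 are O(¬flag_form -> ¬stand_down) and O(flag_form -> ¬stand_down); every ideal world satisfies ¬flag_form or flag_form, so in either case ¬stand_down holds — hence O(¬stand_down).
From O(¬stand_down) and premise 3, O(¬stand_down -> convene_panel), we obtain O(convene_panel).
The contrapositive of premise 2 (O(sign_permit -> ¬convene_panel)) is O(convene_panel -> ¬sign_permit), and O(convene_panel) is already established, so O(¬sign_permit).
Premise 1 is O(log_ledger -> sign_permit); contrapositively O(¬sign_permit -> ¬log_ledger). Since O(¬sign_permit) holds, K gives O(¬log_ledger).
The contrapositive of premise 5 (O(¬raise_flag -> log_ledger)) is O(¬log_ledger -> raise_flag), and O(¬log_ledger) is already established, so O(raise_flag).
So O(raise_flag) holds — raise_flag is obligatory. None of the other listed options is made obligatory by any chain of premises.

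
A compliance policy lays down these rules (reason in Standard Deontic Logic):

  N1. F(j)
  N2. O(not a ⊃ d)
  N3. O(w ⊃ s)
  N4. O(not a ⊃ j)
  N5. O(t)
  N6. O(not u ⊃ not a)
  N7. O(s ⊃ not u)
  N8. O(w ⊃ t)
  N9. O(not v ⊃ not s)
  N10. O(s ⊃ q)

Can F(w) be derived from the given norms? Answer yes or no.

Premise 1, F(j), is equivalent to O(not j).
Premise 4, O(not a ⊃ j), contraposes to O(not j ⊃ a); with O(not j) we get O(a).
Premise 6, O(not u ⊃ not a), contraposes to O(a ⊃ u); with O(a) we get O(u).
The contrapositive of premise 7 (O(s ⊃ not u)) is O(u ⊃ not s), and O(u) is already established, so O(not s).
The contrapositive of premise 3 (O(w ⊃ s)) is O(not s ⊃ not w), and O(not s) is already established, so O(not w).
Premises 2, 5, 8, 9, 10 do not contribute to this derivation.
So O(not w) holds, i.e. F(w). The claim follows.

Yes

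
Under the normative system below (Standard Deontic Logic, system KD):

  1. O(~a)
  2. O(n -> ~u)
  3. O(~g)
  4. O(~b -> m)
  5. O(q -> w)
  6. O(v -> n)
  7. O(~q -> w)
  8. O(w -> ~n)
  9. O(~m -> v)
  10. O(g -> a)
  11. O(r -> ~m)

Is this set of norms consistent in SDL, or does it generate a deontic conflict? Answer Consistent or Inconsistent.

Premise 10 is O(g -> a), but O(g) is not derivable from the premises, so it does not yield O(a).
So O(a) is not derivable, and the apparent clash with O(~a) does not arise.
A world satisfying every obligation exists (e.g. a=false, b=false, g=false, m=true, n=false, q=false, r=false, u=false, v=false, w=true); no atom is both obligatory and forbidden, so the set is consistent.

Consistent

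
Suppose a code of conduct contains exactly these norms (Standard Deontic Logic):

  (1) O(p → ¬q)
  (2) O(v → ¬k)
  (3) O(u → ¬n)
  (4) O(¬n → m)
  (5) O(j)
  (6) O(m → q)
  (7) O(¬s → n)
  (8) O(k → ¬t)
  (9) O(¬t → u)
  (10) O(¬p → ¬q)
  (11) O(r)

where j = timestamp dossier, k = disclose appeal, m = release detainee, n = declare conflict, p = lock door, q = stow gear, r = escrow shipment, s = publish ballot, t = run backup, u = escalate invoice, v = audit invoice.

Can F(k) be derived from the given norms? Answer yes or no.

Yes

By case analysis on ¬p: premise 10 gives O(¬p → ¬q) and premise 1 gives O(p → ¬q), so O(¬q) either way.
Premise 6 is O(m → q); contrapositively O(¬q → ¬m). Since O(¬q) holds, K gives O(¬m).
Premise 4 is O(¬n → m); contrapositively O(¬m → n). Since O(¬m) holds, K gives O(n).
Premise 3 is O(u → ¬n); contrapositively O(n → ¬u). Since O(n) holds, K gives O(¬u).
Premise 9 is O(¬t → u); contrapositively O(¬u → t). Since O(¬u) holds, K gives O(t).
The contrapositive of premise 8 (O(k → ¬t)) is O(t → ¬k), and O(t) is already established, so O(¬k).
Premises 2, 5, 7, 11 do not contribute to this derivation.
So O(¬k) holds, i.e. F(k). The claim follows.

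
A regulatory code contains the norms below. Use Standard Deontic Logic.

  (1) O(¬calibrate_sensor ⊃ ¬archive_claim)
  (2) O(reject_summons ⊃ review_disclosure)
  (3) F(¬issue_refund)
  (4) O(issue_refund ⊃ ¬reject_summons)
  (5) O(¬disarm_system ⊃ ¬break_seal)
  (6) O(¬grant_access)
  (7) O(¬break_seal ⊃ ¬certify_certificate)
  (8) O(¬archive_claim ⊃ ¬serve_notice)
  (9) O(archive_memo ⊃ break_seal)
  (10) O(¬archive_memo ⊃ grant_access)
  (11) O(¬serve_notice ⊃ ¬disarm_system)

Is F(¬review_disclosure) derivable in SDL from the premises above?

Premise 2 is O(reject_summons ⊃ review_disclosure), but O(reject_summons) is not derivable from the premises, so it does not yield O(review_disclosure).
No other premise forces O(review_disclosure). An ideal world satisfying every premise can still have ¬review_disclosure true, so F(¬review_disclosure) is not derivable.

No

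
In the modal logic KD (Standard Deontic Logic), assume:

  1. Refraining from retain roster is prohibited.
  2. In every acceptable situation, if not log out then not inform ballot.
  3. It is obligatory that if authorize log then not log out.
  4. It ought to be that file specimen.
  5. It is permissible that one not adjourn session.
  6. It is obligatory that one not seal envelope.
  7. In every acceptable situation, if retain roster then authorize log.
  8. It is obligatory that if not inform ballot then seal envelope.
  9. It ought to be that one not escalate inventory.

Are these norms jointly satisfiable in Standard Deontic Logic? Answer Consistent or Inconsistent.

Premise 1, F(¬retain_roster), is equivalent to O(retain_roster).
From O(retain_roster) and premise 7, O(retain_roster → authorize_log), we obtain O(authorize_log).
Premise 3 is O(authorize_log → ¬log_out); since O(authorize_log), deontic closure gives O(¬log_out).
From O(¬log_out) and premise 2, O(¬log_out → ¬inform_ballot), we obtain O(¬inform_ballot).
From O(¬inform_ballot) and premise 8, O(¬inform_ballot → seal_envelope), we obtain O(seal_envelope).
However, premise 6 gives O(¬seal_envelope).
We now have both O(seal_envelope) and O(¬seal_envelope) — seal_envelope is simultaneously obligatory and forbidden, violating the D-axiom.

Inconsistent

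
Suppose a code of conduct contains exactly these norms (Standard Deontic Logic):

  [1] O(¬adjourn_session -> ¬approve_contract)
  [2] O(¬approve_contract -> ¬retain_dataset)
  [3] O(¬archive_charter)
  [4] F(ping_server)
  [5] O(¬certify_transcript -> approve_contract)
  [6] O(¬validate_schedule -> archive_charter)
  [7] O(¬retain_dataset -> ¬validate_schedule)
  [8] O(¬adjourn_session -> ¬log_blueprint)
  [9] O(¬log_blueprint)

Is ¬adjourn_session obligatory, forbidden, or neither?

Premise 3 states O(¬archive_charter) outright.
Premise 6 is O(¬validate_schedule -> archive_charter); contrapositively O(¬archive_charter -> validate_schedule). Since O(¬archive_charter) holds, K gives O(validate_schedule).
Premise 7, O(¬retain_dataset -> ¬validate_schedule), contraposes to O(validate_schedule -> retain_dataset); with O(validate_schedule) we get O(retain_dataset).
Premise 2, O(¬approve_contract -> ¬retain_dataset), contraposes to O(retain_dataset -> approve_contract); with O(retain_dataset) we get O(approve_contract).
Premise 1 is O(¬adjourn_session -> ¬approve_contract); contrapositively O(approve_contract -> adjourn_session). Since O(approve_contract) holds, K gives O(adjourn_session).
Premises 4, 5, 8, 9 do not contribute to this derivation.
Thus O(adjourn_session), which is F(¬adjourn_session): ¬adjourn_session is forbidden.

Forbidden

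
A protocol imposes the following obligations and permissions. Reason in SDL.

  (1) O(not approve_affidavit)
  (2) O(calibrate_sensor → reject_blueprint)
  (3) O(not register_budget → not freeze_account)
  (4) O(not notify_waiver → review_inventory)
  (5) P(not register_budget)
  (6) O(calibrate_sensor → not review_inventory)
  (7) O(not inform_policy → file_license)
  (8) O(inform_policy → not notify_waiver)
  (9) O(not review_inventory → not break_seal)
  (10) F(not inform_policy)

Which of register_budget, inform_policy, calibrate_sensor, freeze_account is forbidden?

Premise 10 is F(not inform_policy), i.e. O(inform_policy).
Applying K to premise 8 (O(inform_policy → not notify_waiver)) and O(inform_policy) yields O(not notify_waiver).
Premise 4 is O(not notify_waiver → review_inventory); since O(not notify_waiver), deontic closure gives O(review_inventory).
Premise 6 is O(calibrate_sensor → not review_inventory); contrapositively O(review_inventory → not calibrate_sensor). Since O(review_inventory) holds, K gives O(not calibrate_sensor).
So O(not calibrate_sensor) holds, i.e. calibrate_sensor is forbidden. None of the other listed options is forbidden under the premises.

calibrate_sensor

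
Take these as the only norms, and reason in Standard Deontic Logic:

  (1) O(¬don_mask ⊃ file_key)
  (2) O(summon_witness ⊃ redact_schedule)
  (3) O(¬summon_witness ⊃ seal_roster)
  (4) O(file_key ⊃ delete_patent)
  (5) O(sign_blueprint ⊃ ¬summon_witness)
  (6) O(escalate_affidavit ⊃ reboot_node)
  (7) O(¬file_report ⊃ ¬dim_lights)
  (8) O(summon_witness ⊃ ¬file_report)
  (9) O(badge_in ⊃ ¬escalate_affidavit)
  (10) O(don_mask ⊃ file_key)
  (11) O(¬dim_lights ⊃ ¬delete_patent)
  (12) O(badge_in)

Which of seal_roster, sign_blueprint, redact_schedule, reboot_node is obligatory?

seal_roster

By case analysis on ¬don_mask: premise 1 gives O(¬don_mask ⊃ file_key) and premise 10 gives O(don_mask ⊃ file_key), so O(file_key) either way.
From O(file_key) and premise 4, O(file_key ⊃ delete_patent), we obtain O(delete_patent).
The contrapositive of premise 11 (O(¬dim_lights ⊃ ¬delete_patent)) is O(delete_patent ⊃ dim_lights), and O(delete_patent) is already established, so O(dim_lights).
The contrapositive of premise 7 (O(¬file_report ⊃ ¬dim_lights)) is O(dim_lights ⊃ file_report), and O(dim_lights) is already established, so O(file_report).
Premise 8, O(summon_witness ⊃ ¬file_report), contraposes to O(file_report ⊃ ¬summon_witness); with O(file_report) we get O(¬summon_witness).
From O(¬summon_witness) and premise 3, O(¬summon_witness ⊃ seal_roster), we obtain O(seal_roster).
So O(seal_roster) holds — seal_roster is obligatory. None of the other listed options is made obligatory by any chain of premises.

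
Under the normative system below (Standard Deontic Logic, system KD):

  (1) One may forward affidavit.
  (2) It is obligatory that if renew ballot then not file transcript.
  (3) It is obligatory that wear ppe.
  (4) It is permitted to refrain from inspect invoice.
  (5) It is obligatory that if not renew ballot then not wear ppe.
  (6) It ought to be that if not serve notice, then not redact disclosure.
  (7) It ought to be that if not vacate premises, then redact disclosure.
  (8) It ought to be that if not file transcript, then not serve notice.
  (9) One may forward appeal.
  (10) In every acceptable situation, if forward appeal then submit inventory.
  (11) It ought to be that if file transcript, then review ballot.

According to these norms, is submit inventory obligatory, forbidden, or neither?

Neither

Premise 10 is O(forward_appeal → submit_inventory), but O(forward_appeal) is not derivable from the premises (the permission P(forward_appeal) asserts only ¬O(¬forward_appeal), not O(forward_appeal)), so it does not yield O(submit_inventory).
No premise or chain of K-axiom applications forces O(submit_inventory), and none forces O(¬submit_inventory). So submit_inventory is neither obligatory nor forbidden under these norms.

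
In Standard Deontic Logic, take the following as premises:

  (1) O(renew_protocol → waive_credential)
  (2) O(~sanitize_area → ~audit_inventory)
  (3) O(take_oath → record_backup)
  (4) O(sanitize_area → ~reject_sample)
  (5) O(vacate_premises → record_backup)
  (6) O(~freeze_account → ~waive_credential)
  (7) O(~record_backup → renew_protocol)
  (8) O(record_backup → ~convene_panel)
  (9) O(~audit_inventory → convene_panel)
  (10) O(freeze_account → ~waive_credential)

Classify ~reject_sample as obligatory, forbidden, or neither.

Obligatory

Premises 6 and 10 are O(~freeze_account → ~waive_credential) and O(freeze_account → ~waive_credential); every ideal world satisfies ~freeze_account or freeze_account, so in either case ~waive_credential holds — hence O(~waive_credential).
Premise 1, O(renew_protocol → waive_credential), contraposes to O(~waive_credential → ~renew_protocol); with O(~waive_credential) we get O(~renew_protocol).
Premise 7, O(~record_backup → renew_protocol), contraposes to O(~renew_protocol → record_backup); with O(~renew_protocol) we get O(record_backup).
Applying K to premise 8 (O(record_backup → ~convene_panel)) and O(record_backup) yields O(~convene_panel).
Premise 9 is O(~audit_inventory → convene_panel); contrapositively O(~convene_panel → audit_inventory). Since O(~convene_panel) holds, K gives O(audit_inventory).
Premise 2, O(~sanitize_area → ~audit_inventory), contraposes to O(audit_inventory → sanitize_area); with O(audit_inventory) we get O(sanitize_area).
With premise 4, O(sanitize_area → ~reject_sample), the K-axiom yields O(~reject_sample).
Premises 3, 5 do not contribute to this derivation.
Hence ~reject_sample is obligatory.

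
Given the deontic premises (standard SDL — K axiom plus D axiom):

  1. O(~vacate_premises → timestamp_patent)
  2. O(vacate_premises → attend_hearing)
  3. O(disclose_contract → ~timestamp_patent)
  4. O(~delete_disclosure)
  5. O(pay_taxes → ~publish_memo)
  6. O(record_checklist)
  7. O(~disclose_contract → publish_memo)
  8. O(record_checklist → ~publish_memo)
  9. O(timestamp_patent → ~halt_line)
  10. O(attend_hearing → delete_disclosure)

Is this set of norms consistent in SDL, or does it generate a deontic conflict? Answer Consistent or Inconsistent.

Premise 6 gives O(record_checklist).
With premise 8, O(record_checklist → ~publish_memo), the K-axiom yields O(~publish_memo).
Premise 7, O(~disclose_contract → publish_memo), contraposes to O(~publish_memo → disclose_contract); with O(~publish_memo) we get O(disclose_contract).
Premise 3 is O(disclose_contract → ~timestamp_patent); since O(disclose_contract), deontic closure gives O(~timestamp_patent).
Premise 1 is O(~vacate_premises → timestamp_patent); contrapositively O(~timestamp_patent → vacate_premises). Since O(~timestamp_patent) holds, K gives O(vacate_premises).
From O(vacate_premises) and premise 2, O(vacate_premises → attend_hearing), we obtain O(attend_hearing).
With premise 10, O(attend_hearing → delete_disclosure), the K-axiom yields O(delete_disclosure).
However, premise 4 gives O(~delete_disclosure).
We now have both O(delete_disclosure) and O(~delete_disclosure) — delete_disclosure is simultaneously obligatory and forbidden, violating the D-axiom.

Inconsistent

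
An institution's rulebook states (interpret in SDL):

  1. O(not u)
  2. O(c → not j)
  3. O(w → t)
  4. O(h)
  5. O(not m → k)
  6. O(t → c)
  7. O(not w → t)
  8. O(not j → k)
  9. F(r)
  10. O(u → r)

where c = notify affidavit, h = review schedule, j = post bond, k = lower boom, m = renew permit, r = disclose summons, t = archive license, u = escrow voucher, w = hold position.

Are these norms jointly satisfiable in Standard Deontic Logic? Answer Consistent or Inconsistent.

Premise 10 is O(u → r), but O(u) is not derivable from the premises, so it does not yield O(r).
So O(r) is not derivable, and the apparent clash with O(not r) does not arise.
A world satisfying every obligation exists (e.g. c=true, h=true, j=false, k=true, m=false, r=false, t=true, u=false, w=false); no atom is both obligatory and forbidden, so the set is consistent.

Consistent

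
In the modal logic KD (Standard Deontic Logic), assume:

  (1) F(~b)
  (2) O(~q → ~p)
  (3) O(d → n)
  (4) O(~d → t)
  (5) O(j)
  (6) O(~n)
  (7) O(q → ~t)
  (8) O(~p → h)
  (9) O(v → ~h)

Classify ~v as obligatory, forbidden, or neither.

Obligatory

Premise 6 states O(~n) outright.
The contrapositive of premise 3 (O(d → n)) is O(~n → ~d), and O(~n) is already established, so O(~d).
With premise 4, O(~d → t), the K-axiom yields O(t).
Premise 7 is O(q → ~t); contrapositively O(t → ~q). Since O(t) holds, K gives O(~q).
Applying K to premise 2 (O(~q → ~p)) and O(~q) yields O(~p).
Premise 8 is O(~p → h); since O(~p), deontic closure gives O(h).
Premise 9, O(v → ~h), contraposes to O(h → ~v); with O(h) we get O(~v).
Premises 1, 5 do not contribute to this derivation.
Hence ~v is obligatory.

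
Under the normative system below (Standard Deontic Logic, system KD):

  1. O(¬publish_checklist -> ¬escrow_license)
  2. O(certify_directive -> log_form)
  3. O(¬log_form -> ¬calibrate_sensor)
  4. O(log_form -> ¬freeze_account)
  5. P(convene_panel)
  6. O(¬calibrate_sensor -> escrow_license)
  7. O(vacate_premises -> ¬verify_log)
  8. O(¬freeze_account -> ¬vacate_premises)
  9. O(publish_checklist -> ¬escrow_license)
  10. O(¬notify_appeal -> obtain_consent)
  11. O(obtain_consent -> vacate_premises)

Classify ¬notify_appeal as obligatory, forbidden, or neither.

Forbidden

By case analysis on ¬publish_checklist: premise 1 gives O(¬publish_checklist -> ¬escrow_license) and premise 9 gives O(publish_checklist -> ¬escrow_license), so O(¬escrow_license) either way.
The contrapositive of premise 6 (O(¬calibrate_sensor -> escrow_license)) is O(¬escrow_license -> calibrate_sensor), and O(¬escrow_license) is already established, so O(calibrate_sensor).
The contrapositive of premise 3 (O(¬log_form -> ¬calibrate_sensor)) is O(calibrate_sensor -> log_form), and O(calibrate_sensor) is already established, so O(log_form).
Premise 4 is O(log_form -> ¬freeze_account); since O(log_form), deontic closure gives O(¬freeze_account).
Applying K to premise 8 (O(¬freeze_account -> ¬vacate_premises)) and O(¬freeze_account) yields O(¬vacate_premises).
Premise 11, O(obtain_consent -> vacate_premises), contraposes to O(¬vacate_premises -> ¬obtain_consent); with O(¬vacate_premises) we get O(¬obtain_consent).
Premise 10, O(¬notify_appeal -> obtain_consent), contraposes to O(¬obtain_consent -> notify_appeal); with O(¬obtain_consent) we get O(notify_appeal).
Premises 2, 5, 7 do not contribute to this derivation.
Thus O(notify_appeal), which is F(¬notify_appeal): ¬notify_appeal is forbidden.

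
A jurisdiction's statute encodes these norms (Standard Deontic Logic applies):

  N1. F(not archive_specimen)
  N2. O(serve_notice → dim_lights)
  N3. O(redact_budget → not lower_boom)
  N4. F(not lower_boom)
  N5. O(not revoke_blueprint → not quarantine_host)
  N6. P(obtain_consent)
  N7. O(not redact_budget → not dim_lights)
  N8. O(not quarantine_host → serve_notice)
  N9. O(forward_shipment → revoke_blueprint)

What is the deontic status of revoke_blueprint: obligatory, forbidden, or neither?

F(not lower_boom) at premise 4 means O(lower_boom).
The contrapositive of premise 3 (O(redact_budget → not lower_boom)) is O(lower_boom → not redact_budget), and O(lower_boom) is already established, so O(not redact_budget).
With premise 7, O(not redact_budget → not dim_lights), the K-axiom yields O(not dim_lights).
Premise 2 is O(serve_notice → dim_lights); contrapositively O(not dim_lights → not serve_notice). Since O(not dim_lights) holds, K gives O(not serve_notice).
The contrapositive of premise 8 (O(not quarantine_host → serve_notice)) is O(not serve_notice → quarantine_host), and O(not serve_notice) is already established, so O(quarantine_host).
The contrapositive of premise 5 (O(not revoke_blueprint → not quarantine_host)) is O(quarantine_host → revoke_blueprint), and O(quarantine_host) is already established, so O(revoke_blueprint).
Premises 1, 6, 9 do not contribute to this derivation.
Hence revoke_blueprint is obligatory.

Obligatory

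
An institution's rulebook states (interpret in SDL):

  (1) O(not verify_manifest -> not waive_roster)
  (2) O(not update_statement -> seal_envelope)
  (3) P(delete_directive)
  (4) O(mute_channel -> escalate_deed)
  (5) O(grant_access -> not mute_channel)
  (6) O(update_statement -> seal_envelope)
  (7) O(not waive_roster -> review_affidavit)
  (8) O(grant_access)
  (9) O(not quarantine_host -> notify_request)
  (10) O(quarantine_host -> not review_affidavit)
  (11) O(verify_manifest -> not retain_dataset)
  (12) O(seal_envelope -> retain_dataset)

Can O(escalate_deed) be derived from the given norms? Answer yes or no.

Premise 4 is O(mute_channel -> escalate_deed), but O(mute_channel) is not derivable from the premises, so it does not yield O(escalate_deed).
No other premise forces O(escalate_deed). An ideal world satisfying every premise can still have escalate_deed false, so O(escalate_deed) is not derivable.

No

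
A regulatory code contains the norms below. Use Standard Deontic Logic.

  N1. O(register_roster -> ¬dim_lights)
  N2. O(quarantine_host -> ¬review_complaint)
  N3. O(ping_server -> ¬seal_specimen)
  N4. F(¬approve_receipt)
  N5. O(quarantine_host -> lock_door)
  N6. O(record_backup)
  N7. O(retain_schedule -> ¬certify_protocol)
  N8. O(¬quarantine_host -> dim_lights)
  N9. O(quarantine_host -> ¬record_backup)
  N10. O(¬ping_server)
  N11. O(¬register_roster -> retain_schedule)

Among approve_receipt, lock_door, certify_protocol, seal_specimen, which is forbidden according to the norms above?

Premise 6 gives O(record_backup).
Premise 9, O(quarantine_host -> ¬record_backup), contraposes to O(record_backup -> ¬quarantine_host); with O(record_backup) we get O(¬quarantine_host).
Premise 8 is O(¬quarantine_host -> dim_lights); since O(¬quarantine_host), deontic closure gives O(dim_lights).
Premise 1 is O(register_roster -> ¬dim_lights); contrapositively O(dim_lights -> ¬register_roster). Since O(dim_lights) holds, K gives O(¬register_roster).
Premise 11 is O(¬register_roster -> retain_schedule); since O(¬register_roster), deontic closure gives O(retain_schedule).
With premise 7, O(retain_schedule -> ¬certify_protocol), the K-axiom yields O(¬certify_protocol).
So O(¬certify_protocol) holds, i.e. certify_protocol is forbidden. None of the other listed options is forbidden under the premises.

certify_protocol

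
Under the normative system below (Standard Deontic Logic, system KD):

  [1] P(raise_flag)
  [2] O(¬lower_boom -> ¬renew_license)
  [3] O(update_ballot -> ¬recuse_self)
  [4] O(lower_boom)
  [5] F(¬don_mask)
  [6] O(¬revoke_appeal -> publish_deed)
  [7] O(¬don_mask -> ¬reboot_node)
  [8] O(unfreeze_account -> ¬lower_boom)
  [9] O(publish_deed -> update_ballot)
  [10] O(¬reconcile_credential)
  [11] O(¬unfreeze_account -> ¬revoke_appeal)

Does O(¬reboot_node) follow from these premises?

Premise 7 is O(¬don_mask -> ¬reboot_node), but O(¬don_mask) is not derivable from the premises, so it does not yield O(¬reboot_node).
No other premise forces O(¬reboot_node). An ideal world satisfying every premise can still have ¬reboot_node false, so O(¬reboot_node) is not derivable.

No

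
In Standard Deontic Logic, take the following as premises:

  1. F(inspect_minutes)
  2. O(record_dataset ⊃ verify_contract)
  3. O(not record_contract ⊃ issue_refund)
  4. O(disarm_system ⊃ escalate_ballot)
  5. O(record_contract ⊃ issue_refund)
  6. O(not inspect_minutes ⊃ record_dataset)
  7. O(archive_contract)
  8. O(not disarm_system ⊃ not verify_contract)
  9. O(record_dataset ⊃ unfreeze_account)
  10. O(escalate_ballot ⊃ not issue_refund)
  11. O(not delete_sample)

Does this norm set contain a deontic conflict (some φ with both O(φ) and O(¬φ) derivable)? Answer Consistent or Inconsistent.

Inconsistent

By case analysis on record_contract: premise 5 gives O(record_contract ⊃ issue_refund) and premise 3 gives O(not record_contract ⊃ issue_refund), so O(issue_refund) either way.
Premise 10 is O(escalate_ballot ⊃ not issue_refund); contrapositively O(issue_refund ⊃ not escalate_ballot). Since O(issue_refund) holds, K gives O(not escalate_ballot).
The contrapositive of premise 4 (O(disarm_system ⊃ escalate_ballot)) is O(not escalate_ballot ⊃ not disarm_system), and O(not escalate_ballot) is already established, so O(not disarm_system).
From O(not disarm_system) and premise 8, O(not disarm_system ⊃ not verify_contract), we obtain O(not verify_contract).
Premise 2 is O(record_dataset ⊃ verify_contract); contrapositively O(not verify_contract ⊃ not record_dataset). Since O(not verify_contract) holds, K gives O(not record_dataset).
Premise 6 is O(not inspect_minutes ⊃ record_dataset); contrapositively O(not record_dataset ⊃ inspect_minutes). Since O(not record_dataset) holds, K gives O(inspect_minutes).
However, F(inspect_minutes) at premise 1 amounts to O(not inspect_minutes).
We now have both O(inspect_minutes) and O(not inspect_minutes) — inspect_minutes is simultaneously obligatory and forbidden, violating the D-axiom.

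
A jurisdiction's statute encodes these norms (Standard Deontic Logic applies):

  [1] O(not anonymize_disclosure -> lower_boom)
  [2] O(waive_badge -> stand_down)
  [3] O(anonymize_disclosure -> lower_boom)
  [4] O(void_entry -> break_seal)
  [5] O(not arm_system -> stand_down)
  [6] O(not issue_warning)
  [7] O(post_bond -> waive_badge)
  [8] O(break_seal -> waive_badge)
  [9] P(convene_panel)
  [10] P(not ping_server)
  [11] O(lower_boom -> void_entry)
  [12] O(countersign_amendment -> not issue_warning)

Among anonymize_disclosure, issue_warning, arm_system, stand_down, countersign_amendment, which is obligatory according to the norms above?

Premises 1 and 3 are O(not anonymize_disclosure -> lower_boom) and O(anonymize_disclosure -> lower_boom); every ideal world satisfies not anonymize_disclosure or anonymize_disclosure, so in either case lower_boom holds — hence O(lower_boom).
Premise 11 is O(lower_boom -> void_entry); since O(lower_boom), deontic closure gives O(void_entry).
Premise 4 is O(void_entry -> break_seal); since O(void_entry), deontic closure gives O(break_seal).
With premise 8, O(break_seal -> waive_badge), the K-axiom yields O(waive_badge).
Premise 2 is O(waive_badge -> stand_down); since O(waive_badge), deontic closure gives O(stand_down).
So O(stand_down) holds — stand_down is obligatory. None of the other listed options is made obligatory by any chain of premises.

stand_down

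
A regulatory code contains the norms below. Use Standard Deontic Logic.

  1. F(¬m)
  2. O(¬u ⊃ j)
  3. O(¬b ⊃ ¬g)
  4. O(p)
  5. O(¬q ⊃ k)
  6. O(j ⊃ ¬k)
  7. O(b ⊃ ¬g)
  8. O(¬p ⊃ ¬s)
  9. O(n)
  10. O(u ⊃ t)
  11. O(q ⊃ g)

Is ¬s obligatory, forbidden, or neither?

Neither

Premise 8 is O(¬p ⊃ ¬s), but O(¬p) is not derivable from the premises, so it does not yield O(¬s).
No premise or chain of K-axiom applications forces O(¬s), and none forces O(s). So ¬s is neither obligatory nor forbidden under these norms.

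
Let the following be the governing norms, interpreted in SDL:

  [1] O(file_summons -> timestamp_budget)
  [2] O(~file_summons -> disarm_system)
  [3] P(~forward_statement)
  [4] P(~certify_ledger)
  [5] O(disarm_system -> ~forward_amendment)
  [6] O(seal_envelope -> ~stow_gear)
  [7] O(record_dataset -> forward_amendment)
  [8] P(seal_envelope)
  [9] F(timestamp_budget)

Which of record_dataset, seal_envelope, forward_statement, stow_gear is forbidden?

Premise 9 is F(timestamp_budget), i.e. O(~timestamp_budget).
Premise 1 is O(file_summons -> timestamp_budget); contrapositively O(~timestamp_budget -> ~file_summons). Since O(~timestamp_budget) holds, K gives O(~file_summons).
Applying K to premise 2 (O(~file_summons -> disarm_system)) and O(~file_summons) yields O(disarm_system).
From O(disarm_system) and premise 5, O(disarm_system -> ~forward_amendment), we obtain O(~forward_amendment).
Premise 7, O(record_dataset -> forward_amendment), contraposes to O(~forward_amendment -> ~record_dataset); with O(~forward_amendment) we get O(~record_dataset).
So O(~record_dataset) holds, i.e. record_dataset is forbidden. None of the other listed options is forbidden under the premises.

record_dataset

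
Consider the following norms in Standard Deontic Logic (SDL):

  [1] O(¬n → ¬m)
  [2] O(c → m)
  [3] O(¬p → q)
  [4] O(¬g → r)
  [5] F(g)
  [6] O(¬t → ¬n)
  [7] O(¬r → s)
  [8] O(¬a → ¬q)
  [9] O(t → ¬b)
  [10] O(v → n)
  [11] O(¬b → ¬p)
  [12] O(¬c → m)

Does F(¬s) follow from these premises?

No

Premise 7 is O(¬r → s), but O(¬r) is not derivable from the premises, so it does not yield O(s).
No other premise forces O(s). An ideal world satisfying every premise can still have ¬s true, so F(¬s) is not derivable.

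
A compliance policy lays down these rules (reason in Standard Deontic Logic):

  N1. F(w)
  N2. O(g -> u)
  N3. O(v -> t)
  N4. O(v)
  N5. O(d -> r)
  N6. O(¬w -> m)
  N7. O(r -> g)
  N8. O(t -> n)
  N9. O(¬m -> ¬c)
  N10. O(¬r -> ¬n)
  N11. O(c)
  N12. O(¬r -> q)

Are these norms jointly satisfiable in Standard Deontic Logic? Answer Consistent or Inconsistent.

Premise 9 is O(¬m -> ¬c), but O(¬m) is not derivable from the premises, so it does not yield O(¬c).
So O(¬c) is not derivable, and the apparent clash with O(c) does not arise.
A world satisfying every obligation exists (e.g. c=true, d=false, g=true, m=true, n=true, q=false, r=true, t=true, u=true, v=true, w=false); no atom is both obligatory and forbidden, so the set is consistent.

Consistent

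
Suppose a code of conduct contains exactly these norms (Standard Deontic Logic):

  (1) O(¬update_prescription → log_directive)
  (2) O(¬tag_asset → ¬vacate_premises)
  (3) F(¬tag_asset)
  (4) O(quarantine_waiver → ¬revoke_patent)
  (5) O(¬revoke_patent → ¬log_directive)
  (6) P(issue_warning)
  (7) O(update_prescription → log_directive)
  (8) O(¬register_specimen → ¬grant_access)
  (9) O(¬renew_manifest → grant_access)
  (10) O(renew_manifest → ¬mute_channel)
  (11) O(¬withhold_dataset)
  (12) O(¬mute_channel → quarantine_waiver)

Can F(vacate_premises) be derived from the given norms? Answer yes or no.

No

Premise 2 is O(¬tag_asset → ¬vacate_premises), but O(¬tag_asset) is not derivable from the premises, so it does not yield O(¬vacate_premises).
No other premise forces O(¬vacate_premises). An ideal world satisfying every premise can still have vacate_premises true, so F(vacate_premises) is not derivable.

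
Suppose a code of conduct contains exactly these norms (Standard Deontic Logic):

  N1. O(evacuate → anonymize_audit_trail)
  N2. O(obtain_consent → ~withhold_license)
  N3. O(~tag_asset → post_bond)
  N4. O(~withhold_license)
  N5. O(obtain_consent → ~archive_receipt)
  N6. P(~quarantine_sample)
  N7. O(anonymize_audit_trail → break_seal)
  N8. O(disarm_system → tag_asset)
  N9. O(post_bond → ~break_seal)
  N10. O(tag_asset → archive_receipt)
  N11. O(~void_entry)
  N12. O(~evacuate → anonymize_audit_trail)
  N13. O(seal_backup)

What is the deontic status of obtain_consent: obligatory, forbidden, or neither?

Forbidden

Premises 12 and 1 cover both cases: O(~evacuate → anonymize_audit_trail) and O(evacuate → anonymize_audit_trail). Since ~evacuate ∨ evacuate is a tautology, O(anonymize_audit_trail) follows.
Applying K to premise 7 (O(anonymize_audit_trail → break_seal)) and O(anonymize_audit_trail) yields O(break_seal).
The contrapositive of premise 9 (O(post_bond → ~break_seal)) is O(break_seal → ~post_bond), and O(break_seal) is already established, so O(~post_bond).
Premise 3 is O(~tag_asset → post_bond); contrapositively O(~post_bond → tag_asset). Since O(~post_bond) holds, K gives O(tag_asset).
With premise 10, O(tag_asset → archive_receipt), the K-axiom yields O(archive_receipt).
The contrapositive of premise 5 (O(obtain_consent → ~archive_receipt)) is O(archive_receipt → ~obtain_consent), and O(archive_receipt) is already established, so O(~obtain_consent).
Premises 2, 4, 6, 8, 11, 13 do not contribute to this derivation.
Thus O(~obtain_consent), which is F(obtain_consent): obtain_consent is forbidden.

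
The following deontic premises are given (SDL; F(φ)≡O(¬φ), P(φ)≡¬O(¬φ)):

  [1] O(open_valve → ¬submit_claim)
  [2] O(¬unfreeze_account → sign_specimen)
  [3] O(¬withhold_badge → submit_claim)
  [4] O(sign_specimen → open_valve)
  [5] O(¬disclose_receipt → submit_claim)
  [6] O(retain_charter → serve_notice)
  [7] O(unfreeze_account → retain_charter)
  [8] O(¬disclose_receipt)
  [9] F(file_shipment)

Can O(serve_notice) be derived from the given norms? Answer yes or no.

From premise 8 we have O(¬disclose_receipt).
With premise 5, O(¬disclose_receipt → submit_claim), the K-axiom yields O(submit_claim).
Premise 1 is O(open_valve → ¬submit_claim); contrapositively O(submit_claim → ¬open_valve). Since O(submit_claim) holds, K gives O(¬open_valve).
Premise 4 is O(sign_specimen → open_valve); contrapositively O(¬open_valve → ¬sign_specimen). Since O(¬open_valve) holds, K gives O(¬sign_specimen).
Premise 2 is O(¬unfreeze_account → sign_specimen); contrapositively O(¬sign_specimen → unfreeze_account). Since O(¬sign_specimen) holds, K gives O(unfreeze_account).
Premise 7 is O(unfreeze_account → retain_charter); since O(unfreeze_account), deontic closure gives O(retain_charter).
Premise 6 is O(retain_charter → serve_notice); since O(retain_charter), deontic closure gives O(serve_notice).
Premises 3, 9 do not contribute to this derivation.
So O(serve_notice) follows.

Yes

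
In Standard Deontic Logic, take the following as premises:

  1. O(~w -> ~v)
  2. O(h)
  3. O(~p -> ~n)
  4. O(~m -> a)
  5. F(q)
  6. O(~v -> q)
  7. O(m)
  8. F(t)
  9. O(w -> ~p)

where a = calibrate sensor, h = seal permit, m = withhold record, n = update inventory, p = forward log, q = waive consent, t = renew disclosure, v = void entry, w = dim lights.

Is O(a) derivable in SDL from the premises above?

Premise 4 is O(~m -> a), but O(~m) is not derivable from the premises, so it does not yield O(a).
No other premise forces O(a). An ideal world satisfying every premise can still have a false, so O(a) is not derivable.

No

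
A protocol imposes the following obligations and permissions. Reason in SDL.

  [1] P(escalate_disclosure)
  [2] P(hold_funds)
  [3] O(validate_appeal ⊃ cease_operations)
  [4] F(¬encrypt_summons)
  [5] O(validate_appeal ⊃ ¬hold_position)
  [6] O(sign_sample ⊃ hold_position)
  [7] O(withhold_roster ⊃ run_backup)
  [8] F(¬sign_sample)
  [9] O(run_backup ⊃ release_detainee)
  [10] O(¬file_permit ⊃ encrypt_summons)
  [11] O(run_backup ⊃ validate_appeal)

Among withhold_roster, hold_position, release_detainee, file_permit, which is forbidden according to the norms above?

F(¬sign_sample) at premise 8 means O(sign_sample).
Premise 6 is O(sign_sample ⊃ hold_position); since O(sign_sample), deontic closure gives O(hold_position).
Premise 5 is O(validate_appeal ⊃ ¬hold_position); contrapositively O(hold_position ⊃ ¬validate_appeal). Since O(hold_position) holds, K gives O(¬validate_appeal).
Premise 11 is O(run_backup ⊃ validate_appeal); contrapositively O(¬validate_appeal ⊃ ¬run_backup). Since O(¬validate_appeal) holds, K gives O(¬run_backup).
Premise 7, O(withhold_roster ⊃ run_backup), contraposes to O(¬run_backup ⊃ ¬withhold_roster); with O(¬run_backup) we get O(¬withhold_roster).
So O(¬withhold_roster) holds, i.e. withhold_roster is forbidden. None of the other listed options is forbidden under the premises.

withhold_roster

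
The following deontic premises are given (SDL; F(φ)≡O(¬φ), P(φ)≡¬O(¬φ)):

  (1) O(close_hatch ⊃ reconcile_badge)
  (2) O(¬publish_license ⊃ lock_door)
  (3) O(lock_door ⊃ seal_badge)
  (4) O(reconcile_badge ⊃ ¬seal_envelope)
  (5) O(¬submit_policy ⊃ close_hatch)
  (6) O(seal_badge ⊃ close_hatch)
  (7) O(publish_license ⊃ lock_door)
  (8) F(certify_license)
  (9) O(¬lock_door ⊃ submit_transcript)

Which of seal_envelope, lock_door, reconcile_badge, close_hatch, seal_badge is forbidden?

Premises 2 and 7 cover both cases: O(¬publish_license ⊃ lock_door) and O(publish_license ⊃ lock_door). Since ¬publish_license ∨ publish_license is a tautology, O(lock_door) follows.
Applying K to premise 3 (O(lock_door ⊃ seal_badge)) and O(lock_door) yields O(seal_badge).
Premise 6 is O(seal_badge ⊃ close_hatch); since O(seal_badge), deontic closure gives O(close_hatch).
With premise 1, O(close_hatch ⊃ reconcile_badge), the K-axiom yields O(reconcile_badge).
From O(reconcile_badge) and premise 4, O(reconcile_badge ⊃ ¬seal_envelope), we obtain O(¬seal_envelope).
So O(¬seal_envelope) holds, i.e. seal_envelope is forbidden. None of the other listed options is forbidden under the premises.

seal_envelope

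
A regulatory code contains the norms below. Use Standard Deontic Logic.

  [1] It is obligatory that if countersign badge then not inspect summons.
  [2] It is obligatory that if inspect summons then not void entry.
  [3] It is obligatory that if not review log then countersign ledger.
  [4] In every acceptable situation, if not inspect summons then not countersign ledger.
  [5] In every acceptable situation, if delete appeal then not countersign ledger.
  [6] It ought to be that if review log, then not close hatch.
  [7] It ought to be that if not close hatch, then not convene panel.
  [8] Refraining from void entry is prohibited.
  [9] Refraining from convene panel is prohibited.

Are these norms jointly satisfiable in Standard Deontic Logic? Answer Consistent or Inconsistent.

Inconsistent

Premise 8 is F(¬void_entry), i.e. O(void_entry).
Premise 2 is O(inspect_summons → ¬void_entry); contrapositively O(void_entry → ¬inspect_summons). Since O(void_entry) holds, K gives O(¬inspect_summons).
With premise 4, O(¬inspect_summons → ¬countersign_ledger), the K-axiom yields O(¬countersign_ledger).
The contrapositive of premise 3 (O(¬review_log → countersign_ledger)) is O(¬countersign_ledger → review_log), and O(¬countersign_ledger) is already established, so O(review_log).
Applying K to premise 6 (O(review_log → ¬close_hatch)) and O(review_log) yields O(¬close_hatch).
With premise 7, O(¬close_hatch → ¬convene_panel), the K-axiom yields O(¬convene_panel).
However, F(¬convene_panel) at premise 9 amounts to O(convene_panel).
We now have both O(¬convene_panel) and O(convene_panel) — convene_panel is simultaneously obligatory and forbidden, violating the D-axiom.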